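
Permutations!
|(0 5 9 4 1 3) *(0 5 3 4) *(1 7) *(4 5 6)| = 8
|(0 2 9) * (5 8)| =6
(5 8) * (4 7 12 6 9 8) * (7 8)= [0, 1, 2, 3, 8, 4, 9, 12, 5, 7, 10, 11, 6]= (4 8 5)(6 9 7 12)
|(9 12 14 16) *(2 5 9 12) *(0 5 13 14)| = 8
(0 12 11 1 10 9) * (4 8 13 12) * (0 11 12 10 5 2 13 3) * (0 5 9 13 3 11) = [4, 9, 3, 5, 8, 2, 6, 7, 11, 0, 13, 1, 12, 10] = (0 4 8 11 1 9)(2 3 5)(10 13)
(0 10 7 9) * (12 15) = (0 10 7 9)(12 15) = [10, 1, 2, 3, 4, 5, 6, 9, 8, 0, 7, 11, 15, 13, 14, 12]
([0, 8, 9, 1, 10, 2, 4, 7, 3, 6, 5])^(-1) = (1 3 8)(2 5 10 4 6 9)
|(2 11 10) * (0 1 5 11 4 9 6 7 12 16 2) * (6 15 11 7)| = |(0 1 5 7 12 16 2 4 9 15 11 10)| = 12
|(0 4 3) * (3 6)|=4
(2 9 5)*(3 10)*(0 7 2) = (0 7 2 9 5)(3 10) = [7, 1, 9, 10, 4, 0, 6, 2, 8, 5, 3]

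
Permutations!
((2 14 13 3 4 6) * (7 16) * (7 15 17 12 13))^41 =((2 14 7 16 15 17 12 13 3 4 6))^41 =(2 3 17 7 6 13 15 14 4 12 16)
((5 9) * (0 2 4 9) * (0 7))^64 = (0 5 4)(2 7 9)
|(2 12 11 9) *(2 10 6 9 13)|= 12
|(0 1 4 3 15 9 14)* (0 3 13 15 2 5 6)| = 11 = |(0 1 4 13 15 9 14 3 2 5 6)|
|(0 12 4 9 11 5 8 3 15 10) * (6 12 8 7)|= 35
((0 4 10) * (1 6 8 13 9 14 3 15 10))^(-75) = (0 1 8 9 3 10 4 6 13 14 15)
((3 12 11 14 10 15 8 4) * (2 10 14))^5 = ((2 10 15 8 4 3 12 11))^5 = (2 3 15 11 4 10 12 8)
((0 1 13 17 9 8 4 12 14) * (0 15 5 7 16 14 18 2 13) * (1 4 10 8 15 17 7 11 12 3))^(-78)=(0 3)(1 4)(2 9)(5 7)(11 16)(12 14)(13 15)(17 18)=((0 4 3 1)(2 13 7 16 14 17 9 15 5 11 12 18)(8 10))^(-78)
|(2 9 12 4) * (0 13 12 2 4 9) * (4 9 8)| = |(0 13 12 8 4 9 2)| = 7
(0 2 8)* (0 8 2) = (8) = [0, 1, 2, 3, 4, 5, 6, 7, 8]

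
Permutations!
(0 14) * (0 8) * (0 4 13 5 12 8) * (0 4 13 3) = (0 14 4 3)(5 12 8 13) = [14, 1, 2, 0, 3, 12, 6, 7, 13, 9, 10, 11, 8, 5, 4]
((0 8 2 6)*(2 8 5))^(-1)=(8)(0 6 2 5)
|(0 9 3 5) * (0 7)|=5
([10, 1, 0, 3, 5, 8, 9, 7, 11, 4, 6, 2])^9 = (11)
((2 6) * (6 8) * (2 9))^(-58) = (2 6)(8 9)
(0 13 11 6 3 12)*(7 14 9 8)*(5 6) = (0 13 11 5 6 3 12)(7 14 9 8) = [13, 1, 2, 12, 4, 6, 3, 14, 7, 8, 10, 5, 0, 11, 9]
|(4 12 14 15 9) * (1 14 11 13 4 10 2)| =|(1 14 15 9 10 2)(4 12 11 13)| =12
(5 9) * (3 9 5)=[0, 1, 2, 9, 4, 5, 6, 7, 8, 3]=(3 9)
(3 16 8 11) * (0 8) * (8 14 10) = (0 14 10 8 11 3 16) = [14, 1, 2, 16, 4, 5, 6, 7, 11, 9, 8, 3, 12, 13, 10, 15, 0]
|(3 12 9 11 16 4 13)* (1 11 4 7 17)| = |(1 11 16 7 17)(3 12 9 4 13)| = 5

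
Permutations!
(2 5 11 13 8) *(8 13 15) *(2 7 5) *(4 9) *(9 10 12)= [0, 1, 2, 3, 10, 11, 6, 5, 7, 4, 12, 15, 9, 13, 14, 8]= (4 10 12 9)(5 11 15 8 7)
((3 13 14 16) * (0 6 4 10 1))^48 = (16)(0 10 6 1 4)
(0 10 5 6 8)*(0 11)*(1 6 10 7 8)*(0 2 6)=(0 7 8 11 2 6 1)(5 10)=[7, 0, 6, 3, 4, 10, 1, 8, 11, 9, 5, 2]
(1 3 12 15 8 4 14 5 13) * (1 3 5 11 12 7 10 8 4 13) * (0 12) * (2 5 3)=(0 12 15 4 14 11)(1 3 7 10 8 13 2 5)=[12, 3, 5, 7, 14, 1, 6, 10, 13, 9, 8, 0, 15, 2, 11, 4]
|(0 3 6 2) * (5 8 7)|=|(0 3 6 2)(5 8 7)|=12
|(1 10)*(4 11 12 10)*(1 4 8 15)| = |(1 8 15)(4 11 12 10)| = 12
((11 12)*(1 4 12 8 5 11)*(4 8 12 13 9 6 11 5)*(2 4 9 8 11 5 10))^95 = ((1 11 12)(2 4 13 8 9 6 5 10))^95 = (1 12 11)(2 10 5 6 9 8 13 4)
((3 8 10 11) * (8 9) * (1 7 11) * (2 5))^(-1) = ((1 7 11 3 9 8 10)(2 5))^(-1) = (1 10 8 9 3 11 7)(2 5)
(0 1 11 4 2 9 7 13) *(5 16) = (0 1 11 4 2 9 7 13)(5 16) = [1, 11, 9, 3, 2, 16, 6, 13, 8, 7, 10, 4, 12, 0, 14, 15, 5]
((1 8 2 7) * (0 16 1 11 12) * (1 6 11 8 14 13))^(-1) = ((0 16 6 11 12)(1 14 13)(2 7 8))^(-1) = (0 12 11 6 16)(1 13 14)(2 8 7)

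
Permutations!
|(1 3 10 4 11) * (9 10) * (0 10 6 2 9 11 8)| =12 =|(0 10 4 8)(1 3 11)(2 9 6)|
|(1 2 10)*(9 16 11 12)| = |(1 2 10)(9 16 11 12)| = 12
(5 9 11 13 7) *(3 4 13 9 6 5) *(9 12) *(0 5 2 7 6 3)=[5, 1, 7, 4, 13, 3, 2, 0, 8, 11, 10, 12, 9, 6]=(0 5 3 4 13 6 2 7)(9 11 12)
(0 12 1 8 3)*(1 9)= [12, 8, 2, 0, 4, 5, 6, 7, 3, 1, 10, 11, 9]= (0 12 9 1 8 3)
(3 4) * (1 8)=(1 8)(3 4)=[0, 8, 2, 4, 3, 5, 6, 7, 1]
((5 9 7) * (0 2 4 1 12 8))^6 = ((0 2 4 1 12 8)(5 9 7))^6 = (12)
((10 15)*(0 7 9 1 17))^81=(0 7 9 1 17)(10 15)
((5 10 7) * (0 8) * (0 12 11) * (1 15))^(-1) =((0 8 12 11)(1 15)(5 10 7))^(-1) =(0 11 12 8)(1 15)(5 7 10)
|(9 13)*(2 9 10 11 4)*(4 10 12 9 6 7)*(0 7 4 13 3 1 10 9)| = |(0 7 13 12)(1 10 11 9 3)(2 6 4)| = 60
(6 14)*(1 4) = (1 4)(6 14) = [0, 4, 2, 3, 1, 5, 14, 7, 8, 9, 10, 11, 12, 13, 6]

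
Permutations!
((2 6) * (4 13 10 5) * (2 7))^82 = ((2 6 7)(4 13 10 5))^82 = (2 6 7)(4 10)(5 13)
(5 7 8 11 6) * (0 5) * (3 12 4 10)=[5, 1, 2, 12, 10, 7, 0, 8, 11, 9, 3, 6, 4]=(0 5 7 8 11 6)(3 12 4 10)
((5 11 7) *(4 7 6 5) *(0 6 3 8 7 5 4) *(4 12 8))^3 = (0 8 6 7 12)(3 11 5 4)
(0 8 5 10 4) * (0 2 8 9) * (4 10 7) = [9, 1, 8, 3, 2, 7, 6, 4, 5, 0, 10] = (10)(0 9)(2 8 5 7 4)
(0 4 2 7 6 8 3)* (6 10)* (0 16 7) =(0 4 2)(3 16 7 10 6 8) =[4, 1, 0, 16, 2, 5, 8, 10, 3, 9, 6, 11, 12, 13, 14, 15, 7]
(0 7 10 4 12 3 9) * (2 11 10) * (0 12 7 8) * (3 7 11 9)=(0 8)(2 9 12 7)(4 11 10)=[8, 1, 9, 3, 11, 5, 6, 2, 0, 12, 4, 10, 7]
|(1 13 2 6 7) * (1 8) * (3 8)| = |(1 13 2 6 7 3 8)| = 7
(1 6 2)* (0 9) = (0 9)(1 6 2) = [9, 6, 1, 3, 4, 5, 2, 7, 8, 0]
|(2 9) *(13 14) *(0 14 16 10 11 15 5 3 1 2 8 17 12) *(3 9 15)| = |(0 14 13 16 10 11 3 1 2 15 5 9 8 17 12)| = 15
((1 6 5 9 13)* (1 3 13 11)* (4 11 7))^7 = (3 13)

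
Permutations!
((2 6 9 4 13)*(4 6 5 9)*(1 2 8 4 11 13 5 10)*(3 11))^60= ((1 2 10)(3 11 13 8 4 5 9 6))^60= (3 4)(5 11)(6 8)(9 13)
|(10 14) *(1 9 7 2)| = |(1 9 7 2)(10 14)| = 4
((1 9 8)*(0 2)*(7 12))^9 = (0 2)(7 12)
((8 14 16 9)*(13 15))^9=((8 14 16 9)(13 15))^9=(8 14 16 9)(13 15)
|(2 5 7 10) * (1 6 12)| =12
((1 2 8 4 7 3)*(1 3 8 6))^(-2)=(1 2 6)(4 7 8)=((1 2 6)(4 7 8))^(-2)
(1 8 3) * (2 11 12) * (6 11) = (1 8 3)(2 6 11 12) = [0, 8, 6, 1, 4, 5, 11, 7, 3, 9, 10, 12, 2]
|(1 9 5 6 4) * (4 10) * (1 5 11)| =|(1 9 11)(4 5 6 10)| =12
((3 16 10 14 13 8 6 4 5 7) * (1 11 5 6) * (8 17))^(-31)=(1 5 3 10 13 8 11 7 16 14 17)(4 6)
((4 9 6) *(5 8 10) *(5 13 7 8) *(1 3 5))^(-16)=(13)(1 5 3)(4 6 9)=((1 3 5)(4 9 6)(7 8 10 13))^(-16)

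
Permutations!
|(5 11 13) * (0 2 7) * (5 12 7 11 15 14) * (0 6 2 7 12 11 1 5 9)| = |(0 7 6 2 1 5 15 14 9)(11 13)| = 18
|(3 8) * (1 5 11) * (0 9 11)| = 10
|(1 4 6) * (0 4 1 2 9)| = |(0 4 6 2 9)| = 5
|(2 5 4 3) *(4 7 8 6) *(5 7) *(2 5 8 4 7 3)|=|(2 3 5 8 6 7 4)|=7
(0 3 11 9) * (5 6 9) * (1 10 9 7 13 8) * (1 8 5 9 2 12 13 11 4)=(0 3 4 1 10 2 12 13 5 6 7 11 9)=[3, 10, 12, 4, 1, 6, 7, 11, 8, 0, 2, 9, 13, 5]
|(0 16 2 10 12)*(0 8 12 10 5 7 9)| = 6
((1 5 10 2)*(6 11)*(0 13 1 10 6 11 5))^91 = ((0 13 1)(2 10)(5 6))^91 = (0 13 1)(2 10)(5 6)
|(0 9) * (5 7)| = |(0 9)(5 7)| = 2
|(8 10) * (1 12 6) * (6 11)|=4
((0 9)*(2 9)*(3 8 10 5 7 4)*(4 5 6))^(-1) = (0 9 2)(3 4 6 10 8)(5 7)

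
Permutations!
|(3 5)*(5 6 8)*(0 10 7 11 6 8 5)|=|(0 10 7 11 6 5 3 8)|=8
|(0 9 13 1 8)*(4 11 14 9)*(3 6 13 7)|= 11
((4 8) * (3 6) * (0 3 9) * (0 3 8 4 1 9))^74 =(0 1 3)(6 8 9)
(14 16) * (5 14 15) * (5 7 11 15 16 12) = (16)(5 14 12)(7 11 15) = [0, 1, 2, 3, 4, 14, 6, 11, 8, 9, 10, 15, 5, 13, 12, 7, 16]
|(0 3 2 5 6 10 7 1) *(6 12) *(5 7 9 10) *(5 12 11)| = |(0 3 2 7 1)(5 11)(6 12)(9 10)| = 10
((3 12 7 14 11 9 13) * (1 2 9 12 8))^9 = (1 13)(2 3)(7 14 11 12)(8 9) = ((1 2 9 13 3 8)(7 14 11 12))^9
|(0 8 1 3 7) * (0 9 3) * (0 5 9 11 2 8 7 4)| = |(0 7 11 2 8 1 5 9 3 4)| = 10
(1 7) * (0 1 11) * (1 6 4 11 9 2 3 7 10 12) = [6, 10, 3, 7, 11, 5, 4, 9, 8, 2, 12, 0, 1] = (0 6 4 11)(1 10 12)(2 3 7 9)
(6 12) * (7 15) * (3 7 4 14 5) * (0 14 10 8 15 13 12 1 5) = (0 14)(1 5 3 7 13 12 6)(4 10 8 15) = [14, 5, 2, 7, 10, 3, 1, 13, 15, 9, 8, 11, 6, 12, 0, 4]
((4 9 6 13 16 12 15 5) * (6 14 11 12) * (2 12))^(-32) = ((2 12 15 5 4 9 14 11)(6 13 16))^(-32) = (6 13 16)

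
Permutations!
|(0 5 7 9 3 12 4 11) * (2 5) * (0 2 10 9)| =10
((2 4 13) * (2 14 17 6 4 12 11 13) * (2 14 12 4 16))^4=((2 4 14 17 6 16)(11 13 12))^4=(2 6 14)(4 16 17)(11 13 12)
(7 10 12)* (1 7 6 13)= (1 7 10 12 6 13)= [0, 7, 2, 3, 4, 5, 13, 10, 8, 9, 12, 11, 6, 1]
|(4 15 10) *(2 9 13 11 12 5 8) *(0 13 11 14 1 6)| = 30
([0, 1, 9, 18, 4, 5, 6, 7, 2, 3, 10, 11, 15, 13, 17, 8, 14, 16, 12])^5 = (2 15 18 9 8 12 3)(14 16 17)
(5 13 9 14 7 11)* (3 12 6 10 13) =(3 12 6 10 13 9 14 7 11 5) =[0, 1, 2, 12, 4, 3, 10, 11, 8, 14, 13, 5, 6, 9, 7]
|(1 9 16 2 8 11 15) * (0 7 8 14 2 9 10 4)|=|(0 7 8 11 15 1 10 4)(2 14)(9 16)|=8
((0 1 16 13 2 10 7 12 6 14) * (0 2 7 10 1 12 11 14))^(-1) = (0 6 12)(1 2 14 11 7 13 16)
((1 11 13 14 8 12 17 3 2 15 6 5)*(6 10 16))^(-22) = (1 17 6 8 10 13 2)(3 5 12 16 14 15 11)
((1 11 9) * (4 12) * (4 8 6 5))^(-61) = ((1 11 9)(4 12 8 6 5))^(-61) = (1 9 11)(4 5 6 8 12)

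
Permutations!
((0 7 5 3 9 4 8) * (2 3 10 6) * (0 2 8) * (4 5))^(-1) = ((0 7 4)(2 3 9 5 10 6 8))^(-1) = (0 4 7)(2 8 6 10 5 9 3)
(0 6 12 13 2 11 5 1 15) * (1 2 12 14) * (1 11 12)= (0 6 14 11 5 2 12 13 1 15)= [6, 15, 12, 3, 4, 2, 14, 7, 8, 9, 10, 5, 13, 1, 11, 0]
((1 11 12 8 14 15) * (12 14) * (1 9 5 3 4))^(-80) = ((1 11 14 15 9 5 3 4)(8 12))^(-80) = (15)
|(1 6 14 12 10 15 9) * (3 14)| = 8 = |(1 6 3 14 12 10 15 9)|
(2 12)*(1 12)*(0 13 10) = (0 13 10)(1 12 2) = [13, 12, 1, 3, 4, 5, 6, 7, 8, 9, 0, 11, 2, 10]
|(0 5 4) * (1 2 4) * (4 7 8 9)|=8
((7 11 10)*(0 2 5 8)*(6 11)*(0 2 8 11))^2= ((0 8 2 5 11 10 7 6))^2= (0 2 11 7)(5 10 6 8)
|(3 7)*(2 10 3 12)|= |(2 10 3 7 12)|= 5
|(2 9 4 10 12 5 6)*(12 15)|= 8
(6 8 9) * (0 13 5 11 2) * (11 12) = [13, 1, 0, 3, 4, 12, 8, 7, 9, 6, 10, 2, 11, 5] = (0 13 5 12 11 2)(6 8 9)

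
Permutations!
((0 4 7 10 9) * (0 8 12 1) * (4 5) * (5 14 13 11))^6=(0 7)(1 4)(5 12)(8 11)(9 13)(10 14)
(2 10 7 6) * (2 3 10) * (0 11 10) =(0 11 10 7 6 3) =[11, 1, 2, 0, 4, 5, 3, 6, 8, 9, 7, 10]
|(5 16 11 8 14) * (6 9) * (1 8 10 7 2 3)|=10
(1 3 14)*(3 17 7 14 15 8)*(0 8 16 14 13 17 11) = (0 8 3 15 16 14 1 11)(7 13 17) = [8, 11, 2, 15, 4, 5, 6, 13, 3, 9, 10, 0, 12, 17, 1, 16, 14, 7]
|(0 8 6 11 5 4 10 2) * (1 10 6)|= 20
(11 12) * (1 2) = (1 2)(11 12) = [0, 2, 1, 3, 4, 5, 6, 7, 8, 9, 10, 12, 11]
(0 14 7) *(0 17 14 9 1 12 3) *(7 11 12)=(0 9 1 7 17 14 11 12 3)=[9, 7, 2, 0, 4, 5, 6, 17, 8, 1, 10, 12, 3, 13, 11, 15, 16, 14]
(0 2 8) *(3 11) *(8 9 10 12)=(0 2 9 10 12 8)(3 11)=[2, 1, 9, 11, 4, 5, 6, 7, 0, 10, 12, 3, 8]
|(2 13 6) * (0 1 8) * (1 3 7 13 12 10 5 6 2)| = 11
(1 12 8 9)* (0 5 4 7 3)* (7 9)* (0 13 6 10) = [5, 12, 2, 13, 9, 4, 10, 3, 7, 1, 0, 11, 8, 6] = (0 5 4 9 1 12 8 7 3 13 6 10)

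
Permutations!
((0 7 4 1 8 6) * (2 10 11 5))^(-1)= ((0 7 4 1 8 6)(2 10 11 5))^(-1)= (0 6 8 1 4 7)(2 5 11 10)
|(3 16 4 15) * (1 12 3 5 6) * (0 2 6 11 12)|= |(0 2 6 1)(3 16 4 15 5 11 12)|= 28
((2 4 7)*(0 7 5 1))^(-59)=((0 7 2 4 5 1))^(-59)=(0 7 2 4 5 1)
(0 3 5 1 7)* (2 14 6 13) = (0 3 5 1 7)(2 14 6 13) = [3, 7, 14, 5, 4, 1, 13, 0, 8, 9, 10, 11, 12, 2, 6]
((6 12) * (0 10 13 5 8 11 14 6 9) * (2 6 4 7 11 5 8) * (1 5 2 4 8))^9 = ((0 10 13 1 5 4 7 11 14 8 2 6 12 9))^9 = (0 8 5 9 14 1 12 11 13 6 7 10 2 4)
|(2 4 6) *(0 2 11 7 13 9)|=|(0 2 4 6 11 7 13 9)|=8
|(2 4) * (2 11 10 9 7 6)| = |(2 4 11 10 9 7 6)| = 7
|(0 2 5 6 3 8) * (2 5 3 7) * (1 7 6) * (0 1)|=10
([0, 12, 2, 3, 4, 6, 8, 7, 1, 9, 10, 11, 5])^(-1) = [0, 8, 2, 3, 4, 12, 5, 7, 6, 9, 10, 11, 1]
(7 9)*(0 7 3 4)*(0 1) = (0 7 9 3 4 1) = [7, 0, 2, 4, 1, 5, 6, 9, 8, 3]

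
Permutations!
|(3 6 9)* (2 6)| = 4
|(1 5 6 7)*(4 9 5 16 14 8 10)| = 10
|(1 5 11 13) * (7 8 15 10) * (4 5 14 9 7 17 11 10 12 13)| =40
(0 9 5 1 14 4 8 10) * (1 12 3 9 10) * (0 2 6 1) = (0 10 2 6 1 14 4 8)(3 9 5 12) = [10, 14, 6, 9, 8, 12, 1, 7, 0, 5, 2, 11, 3, 13, 4]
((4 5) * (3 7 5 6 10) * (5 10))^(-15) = (10) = ((3 7 10)(4 6 5))^(-15)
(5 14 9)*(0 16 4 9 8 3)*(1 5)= (0 16 4 9 1 5 14 8 3)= [16, 5, 2, 0, 9, 14, 6, 7, 3, 1, 10, 11, 12, 13, 8, 15, 4]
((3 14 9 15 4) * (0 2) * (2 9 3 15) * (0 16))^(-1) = ((0 9 2 16)(3 14)(4 15))^(-1) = (0 16 2 9)(3 14)(4 15)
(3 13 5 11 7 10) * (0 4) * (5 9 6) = (0 4)(3 13 9 6 5 11 7 10) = [4, 1, 2, 13, 0, 11, 5, 10, 8, 6, 3, 7, 12, 9]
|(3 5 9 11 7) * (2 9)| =6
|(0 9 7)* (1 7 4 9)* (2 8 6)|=|(0 1 7)(2 8 6)(4 9)|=6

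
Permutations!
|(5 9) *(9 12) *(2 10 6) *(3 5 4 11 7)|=21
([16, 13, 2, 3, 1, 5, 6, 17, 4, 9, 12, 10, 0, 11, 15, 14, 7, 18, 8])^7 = (0 1 7 11 18 12 4 16 13 17 10 8)(14 15)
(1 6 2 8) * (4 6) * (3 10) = [0, 4, 8, 10, 6, 5, 2, 7, 1, 9, 3] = (1 4 6 2 8)(3 10)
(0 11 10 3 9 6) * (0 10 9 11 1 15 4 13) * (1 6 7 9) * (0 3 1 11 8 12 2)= (0 6 10 1 15 4 13 3 8 12 2)(7 9)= [6, 15, 0, 8, 13, 5, 10, 9, 12, 7, 1, 11, 2, 3, 14, 4]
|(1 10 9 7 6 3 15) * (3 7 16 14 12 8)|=|(1 10 9 16 14 12 8 3 15)(6 7)|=18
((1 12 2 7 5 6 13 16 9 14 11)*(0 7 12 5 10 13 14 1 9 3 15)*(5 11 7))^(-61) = (0 15 3 16 13 10 7 14 6 5)(1 9 11)(2 12)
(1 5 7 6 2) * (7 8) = [0, 5, 1, 3, 4, 8, 2, 6, 7] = (1 5 8 7 6 2)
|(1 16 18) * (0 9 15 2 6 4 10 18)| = |(0 9 15 2 6 4 10 18 1 16)| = 10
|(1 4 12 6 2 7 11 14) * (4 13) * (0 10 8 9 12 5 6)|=|(0 10 8 9 12)(1 13 4 5 6 2 7 11 14)|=45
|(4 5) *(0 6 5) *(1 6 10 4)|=|(0 10 4)(1 6 5)|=3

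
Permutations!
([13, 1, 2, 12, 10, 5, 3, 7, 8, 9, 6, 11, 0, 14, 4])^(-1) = (0 12 3 6 10 4 14 13)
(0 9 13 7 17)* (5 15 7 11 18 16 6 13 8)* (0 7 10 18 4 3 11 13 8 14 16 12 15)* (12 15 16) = (0 9 14 12 16 6 8 5)(3 11 4)(7 17)(10 18 15) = [9, 1, 2, 11, 3, 0, 8, 17, 5, 14, 18, 4, 16, 13, 12, 10, 6, 7, 15]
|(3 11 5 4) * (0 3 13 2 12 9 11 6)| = |(0 3 6)(2 12 9 11 5 4 13)| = 21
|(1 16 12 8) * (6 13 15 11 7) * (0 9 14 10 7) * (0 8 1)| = 30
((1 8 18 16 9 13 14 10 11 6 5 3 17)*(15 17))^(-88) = (1 5 14 18 15 11 9)(3 10 16 17 6 13 8)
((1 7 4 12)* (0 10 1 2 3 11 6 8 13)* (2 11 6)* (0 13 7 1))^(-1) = (13)(0 10)(2 11 12 4 7 8 6 3)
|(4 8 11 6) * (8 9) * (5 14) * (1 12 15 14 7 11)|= |(1 12 15 14 5 7 11 6 4 9 8)|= 11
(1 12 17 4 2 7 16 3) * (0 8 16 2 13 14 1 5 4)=[8, 12, 7, 5, 13, 4, 6, 2, 16, 9, 10, 11, 17, 14, 1, 15, 3, 0]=(0 8 16 3 5 4 13 14 1 12 17)(2 7)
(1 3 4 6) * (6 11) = [0, 3, 2, 4, 11, 5, 1, 7, 8, 9, 10, 6] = (1 3 4 11 6)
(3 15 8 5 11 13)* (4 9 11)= (3 15 8 5 4 9 11 13)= [0, 1, 2, 15, 9, 4, 6, 7, 5, 11, 10, 13, 12, 3, 14, 8]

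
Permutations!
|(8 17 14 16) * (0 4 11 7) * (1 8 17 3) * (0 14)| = |(0 4 11 7 14 16 17)(1 8 3)| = 21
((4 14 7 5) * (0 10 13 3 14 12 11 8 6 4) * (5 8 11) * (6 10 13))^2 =(0 3 7 10 4 5 13 14 8 6 12)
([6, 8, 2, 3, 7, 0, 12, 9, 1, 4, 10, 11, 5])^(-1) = (0 5 12 6)(1 8)(4 9 7)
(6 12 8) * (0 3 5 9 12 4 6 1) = [3, 0, 2, 5, 6, 9, 4, 7, 1, 12, 10, 11, 8] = (0 3 5 9 12 8 1)(4 6)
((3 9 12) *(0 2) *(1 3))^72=(12)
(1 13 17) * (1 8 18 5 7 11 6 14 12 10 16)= [0, 13, 2, 3, 4, 7, 14, 11, 18, 9, 16, 6, 10, 17, 12, 15, 1, 8, 5]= (1 13 17 8 18 5 7 11 6 14 12 10 16)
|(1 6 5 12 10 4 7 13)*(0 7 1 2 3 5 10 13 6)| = 30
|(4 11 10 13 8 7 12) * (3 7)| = 8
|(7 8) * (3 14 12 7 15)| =6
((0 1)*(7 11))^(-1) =((0 1)(7 11))^(-1) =(0 1)(7 11)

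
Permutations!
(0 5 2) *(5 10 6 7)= [10, 1, 0, 3, 4, 2, 7, 5, 8, 9, 6]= (0 10 6 7 5 2)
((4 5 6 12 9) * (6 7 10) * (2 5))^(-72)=(12)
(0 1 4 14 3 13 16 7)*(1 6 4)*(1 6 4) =(0 4 14 3 13 16 7)(1 6) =[4, 6, 2, 13, 14, 5, 1, 0, 8, 9, 10, 11, 12, 16, 3, 15, 7]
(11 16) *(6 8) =(6 8)(11 16) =[0, 1, 2, 3, 4, 5, 8, 7, 6, 9, 10, 16, 12, 13, 14, 15, 11]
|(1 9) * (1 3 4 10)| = |(1 9 3 4 10)| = 5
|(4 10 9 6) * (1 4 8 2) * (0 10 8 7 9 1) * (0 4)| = 3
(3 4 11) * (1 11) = [0, 11, 2, 4, 1, 5, 6, 7, 8, 9, 10, 3] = (1 11 3 4)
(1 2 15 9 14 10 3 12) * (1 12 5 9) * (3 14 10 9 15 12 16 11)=[0, 2, 12, 5, 4, 15, 6, 7, 8, 10, 14, 3, 16, 13, 9, 1, 11]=(1 2 12 16 11 3 5 15)(9 10 14)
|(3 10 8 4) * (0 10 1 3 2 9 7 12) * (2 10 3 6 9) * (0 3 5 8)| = |(0 5 8 4 10)(1 6 9 7 12 3)| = 30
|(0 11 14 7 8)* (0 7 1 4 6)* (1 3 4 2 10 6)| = |(0 11 14 3 4 1 2 10 6)(7 8)| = 18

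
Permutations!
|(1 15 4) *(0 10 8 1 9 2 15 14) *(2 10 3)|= 10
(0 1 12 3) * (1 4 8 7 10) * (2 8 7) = [4, 12, 8, 0, 7, 5, 6, 10, 2, 9, 1, 11, 3] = (0 4 7 10 1 12 3)(2 8)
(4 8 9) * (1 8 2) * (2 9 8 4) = (1 4 9 2) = [0, 4, 1, 3, 9, 5, 6, 7, 8, 2]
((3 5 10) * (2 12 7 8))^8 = (12)(3 10 5)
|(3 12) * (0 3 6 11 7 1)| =7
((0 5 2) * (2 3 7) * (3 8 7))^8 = (0 7 5 2 8) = ((0 5 8 7 2))^8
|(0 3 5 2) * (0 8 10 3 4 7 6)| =20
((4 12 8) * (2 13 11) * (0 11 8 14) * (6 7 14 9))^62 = (0 9 13 14 12 2 7 4 11 6 8) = ((0 11 2 13 8 4 12 9 6 7 14))^62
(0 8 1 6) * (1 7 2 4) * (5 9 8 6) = (0 6)(1 5 9 8 7 2 4) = [6, 5, 4, 3, 1, 9, 0, 2, 7, 8]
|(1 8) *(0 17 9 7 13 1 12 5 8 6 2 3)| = |(0 17 9 7 13 1 6 2 3)(5 8 12)| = 9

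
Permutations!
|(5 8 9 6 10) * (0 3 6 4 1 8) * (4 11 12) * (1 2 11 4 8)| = |(0 3 6 10 5)(2 11 12 8 9 4)| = 30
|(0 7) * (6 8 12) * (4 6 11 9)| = 6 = |(0 7)(4 6 8 12 11 9)|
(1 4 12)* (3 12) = (1 4 3 12) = [0, 4, 2, 12, 3, 5, 6, 7, 8, 9, 10, 11, 1]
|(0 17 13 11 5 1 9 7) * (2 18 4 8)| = 8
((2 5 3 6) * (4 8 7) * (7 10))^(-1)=(2 6 3 5)(4 7 10 8)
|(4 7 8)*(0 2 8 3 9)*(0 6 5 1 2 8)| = 10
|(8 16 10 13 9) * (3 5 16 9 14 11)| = 14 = |(3 5 16 10 13 14 11)(8 9)|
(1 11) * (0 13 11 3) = [13, 3, 2, 0, 4, 5, 6, 7, 8, 9, 10, 1, 12, 11] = (0 13 11 1 3)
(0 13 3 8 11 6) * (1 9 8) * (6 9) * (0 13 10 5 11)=(0 10 5 11 9 8)(1 6 13 3)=[10, 6, 2, 1, 4, 11, 13, 7, 0, 8, 5, 9, 12, 3]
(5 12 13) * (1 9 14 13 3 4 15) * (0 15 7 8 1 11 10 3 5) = (0 15 11 10 3 4 7 8 1 9 14 13)(5 12) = [15, 9, 2, 4, 7, 12, 6, 8, 1, 14, 3, 10, 5, 0, 13, 11]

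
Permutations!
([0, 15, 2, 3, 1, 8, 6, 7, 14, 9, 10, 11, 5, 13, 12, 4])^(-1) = [0, 4, 2, 3, 15, 12, 6, 7, 5, 9, 10, 11, 14, 13, 8, 1]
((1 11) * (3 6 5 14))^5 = ((1 11)(3 6 5 14))^5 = (1 11)(3 6 5 14)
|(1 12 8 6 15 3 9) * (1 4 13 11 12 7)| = 18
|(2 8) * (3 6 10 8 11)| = 6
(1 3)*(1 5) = [0, 3, 2, 5, 4, 1] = (1 3 5)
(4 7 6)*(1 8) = (1 8)(4 7 6) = [0, 8, 2, 3, 7, 5, 4, 6, 1]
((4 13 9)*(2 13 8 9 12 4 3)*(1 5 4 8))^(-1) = ((1 5 4)(2 13 12 8 9 3))^(-1) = (1 4 5)(2 3 9 8 12 13)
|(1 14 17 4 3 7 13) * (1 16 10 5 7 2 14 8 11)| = |(1 8 11)(2 14 17 4 3)(5 7 13 16 10)| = 15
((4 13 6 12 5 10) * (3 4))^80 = (3 6 10 13 5 4 12)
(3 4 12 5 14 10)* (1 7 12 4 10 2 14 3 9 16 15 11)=(1 7 12 5 3 10 9 16 15 11)(2 14)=[0, 7, 14, 10, 4, 3, 6, 12, 8, 16, 9, 1, 5, 13, 2, 11, 15]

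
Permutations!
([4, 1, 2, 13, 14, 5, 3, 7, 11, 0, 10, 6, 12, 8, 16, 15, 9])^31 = (0 4 14 16 9)(3 13 8 11 6)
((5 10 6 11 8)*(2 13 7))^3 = (13)(5 11 10 8 6)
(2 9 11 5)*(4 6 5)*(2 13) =(2 9 11 4 6 5 13) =[0, 1, 9, 3, 6, 13, 5, 7, 8, 11, 10, 4, 12, 2]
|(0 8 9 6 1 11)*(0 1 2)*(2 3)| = 6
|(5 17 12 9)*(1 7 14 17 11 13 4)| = 10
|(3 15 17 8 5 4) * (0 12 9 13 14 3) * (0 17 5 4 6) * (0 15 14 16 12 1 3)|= 12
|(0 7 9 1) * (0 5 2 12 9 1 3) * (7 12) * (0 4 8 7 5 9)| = 6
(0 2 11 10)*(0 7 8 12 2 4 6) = (0 4 6)(2 11 10 7 8 12) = [4, 1, 11, 3, 6, 5, 0, 8, 12, 9, 7, 10, 2]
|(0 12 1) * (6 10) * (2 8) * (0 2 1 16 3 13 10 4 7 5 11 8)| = |(0 12 16 3 13 10 6 4 7 5 11 8 1 2)| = 14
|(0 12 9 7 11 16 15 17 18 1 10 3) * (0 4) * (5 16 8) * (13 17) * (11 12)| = 39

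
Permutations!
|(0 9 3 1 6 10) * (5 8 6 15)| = 9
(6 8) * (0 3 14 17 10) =(0 3 14 17 10)(6 8) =[3, 1, 2, 14, 4, 5, 8, 7, 6, 9, 0, 11, 12, 13, 17, 15, 16, 10]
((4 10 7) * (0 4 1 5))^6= (10)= ((0 4 10 7 1 5))^6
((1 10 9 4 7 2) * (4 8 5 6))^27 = (10)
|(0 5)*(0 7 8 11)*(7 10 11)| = 4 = |(0 5 10 11)(7 8)|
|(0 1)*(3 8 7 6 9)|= 10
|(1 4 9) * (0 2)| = |(0 2)(1 4 9)| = 6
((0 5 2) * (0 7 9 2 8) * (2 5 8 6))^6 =(2 7 9 5 6)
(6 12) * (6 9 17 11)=[0, 1, 2, 3, 4, 5, 12, 7, 8, 17, 10, 6, 9, 13, 14, 15, 16, 11]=(6 12 9 17 11)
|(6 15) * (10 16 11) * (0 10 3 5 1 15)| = 9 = |(0 10 16 11 3 5 1 15 6)|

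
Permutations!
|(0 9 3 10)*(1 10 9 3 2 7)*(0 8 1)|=15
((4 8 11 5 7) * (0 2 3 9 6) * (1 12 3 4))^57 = ((0 2 4 8 11 5 7 1 12 3 9 6))^57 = (0 3 7 8)(1 11 2 9)(4 6 12 5)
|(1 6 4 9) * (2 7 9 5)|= |(1 6 4 5 2 7 9)|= 7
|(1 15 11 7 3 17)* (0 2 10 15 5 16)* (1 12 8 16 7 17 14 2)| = 14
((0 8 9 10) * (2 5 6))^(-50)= (0 9)(2 5 6)(8 10)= ((0 8 9 10)(2 5 6))^(-50)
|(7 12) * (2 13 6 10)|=4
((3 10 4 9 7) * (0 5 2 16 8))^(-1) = (0 8 16 2 5)(3 7 9 4 10)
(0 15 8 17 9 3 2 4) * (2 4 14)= [15, 1, 14, 4, 0, 5, 6, 7, 17, 3, 10, 11, 12, 13, 2, 8, 16, 9]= (0 15 8 17 9 3 4)(2 14)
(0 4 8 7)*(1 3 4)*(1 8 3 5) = [8, 5, 2, 4, 3, 1, 6, 0, 7] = (0 8 7)(1 5)(3 4)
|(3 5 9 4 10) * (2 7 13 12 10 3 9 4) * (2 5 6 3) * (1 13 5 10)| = 12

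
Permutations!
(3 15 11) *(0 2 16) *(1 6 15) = (0 2 16)(1 6 15 11 3) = [2, 6, 16, 1, 4, 5, 15, 7, 8, 9, 10, 3, 12, 13, 14, 11, 0]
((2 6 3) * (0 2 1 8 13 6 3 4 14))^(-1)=(0 14 4 6 13 8 1 3 2)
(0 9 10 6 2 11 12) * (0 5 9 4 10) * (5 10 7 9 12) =(0 4 7 9)(2 11 5 12 10 6) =[4, 1, 11, 3, 7, 12, 2, 9, 8, 0, 6, 5, 10]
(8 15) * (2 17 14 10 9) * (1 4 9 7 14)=(1 4 9 2 17)(7 14 10)(8 15)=[0, 4, 17, 3, 9, 5, 6, 14, 15, 2, 7, 11, 12, 13, 10, 8, 16, 1]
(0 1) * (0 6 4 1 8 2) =(0 8 2)(1 6 4) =[8, 6, 0, 3, 1, 5, 4, 7, 2]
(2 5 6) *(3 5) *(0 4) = (0 4)(2 3 5 6) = [4, 1, 3, 5, 0, 6, 2]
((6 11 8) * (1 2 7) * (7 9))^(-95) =(1 2 9 7)(6 11 8)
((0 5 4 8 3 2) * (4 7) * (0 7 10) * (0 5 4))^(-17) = (0 4 8 3 2 7)(5 10)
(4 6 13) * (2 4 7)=(2 4 6 13 7)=[0, 1, 4, 3, 6, 5, 13, 2, 8, 9, 10, 11, 12, 7]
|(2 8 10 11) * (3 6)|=|(2 8 10 11)(3 6)|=4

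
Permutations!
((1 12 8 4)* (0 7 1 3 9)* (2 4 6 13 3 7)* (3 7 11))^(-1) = (0 9 3 11 4 2)(1 7 13 6 8 12)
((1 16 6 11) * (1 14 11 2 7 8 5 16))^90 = ((2 7 8 5 16 6)(11 14))^90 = (16)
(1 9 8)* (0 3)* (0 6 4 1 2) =[3, 9, 0, 6, 1, 5, 4, 7, 2, 8] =(0 3 6 4 1 9 8 2)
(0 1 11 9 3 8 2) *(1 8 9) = (0 8 2)(1 11)(3 9) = [8, 11, 0, 9, 4, 5, 6, 7, 2, 3, 10, 1]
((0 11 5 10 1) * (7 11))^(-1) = ((0 7 11 5 10 1))^(-1) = (0 1 10 5 11 7)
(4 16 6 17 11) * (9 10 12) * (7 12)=(4 16 6 17 11)(7 12 9 10)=[0, 1, 2, 3, 16, 5, 17, 12, 8, 10, 7, 4, 9, 13, 14, 15, 6, 11]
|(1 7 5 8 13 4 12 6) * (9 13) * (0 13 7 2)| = 28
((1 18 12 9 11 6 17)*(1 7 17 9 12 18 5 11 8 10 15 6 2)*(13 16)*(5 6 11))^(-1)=((18)(1 6 9 8 10 15 11 2)(7 17)(13 16))^(-1)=(18)(1 2 11 15 10 8 9 6)(7 17)(13 16)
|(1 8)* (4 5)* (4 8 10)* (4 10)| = 4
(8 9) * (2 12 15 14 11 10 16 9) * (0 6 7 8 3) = (0 6 7 8 2 12 15 14 11 10 16 9 3) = [6, 1, 12, 0, 4, 5, 7, 8, 2, 3, 16, 10, 15, 13, 11, 14, 9]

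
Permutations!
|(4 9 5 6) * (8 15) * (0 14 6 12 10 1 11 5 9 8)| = |(0 14 6 4 8 15)(1 11 5 12 10)| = 30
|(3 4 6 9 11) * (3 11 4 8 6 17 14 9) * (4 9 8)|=|(3 4 17 14 8 6)|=6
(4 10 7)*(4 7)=(4 10)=[0, 1, 2, 3, 10, 5, 6, 7, 8, 9, 4]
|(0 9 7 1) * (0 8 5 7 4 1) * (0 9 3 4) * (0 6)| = |(0 3 4 1 8 5 7 9 6)| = 9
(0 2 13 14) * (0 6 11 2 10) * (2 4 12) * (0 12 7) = (0 10 12 2 13 14 6 11 4 7) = [10, 1, 13, 3, 7, 5, 11, 0, 8, 9, 12, 4, 2, 14, 6]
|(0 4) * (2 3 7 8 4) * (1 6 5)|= |(0 2 3 7 8 4)(1 6 5)|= 6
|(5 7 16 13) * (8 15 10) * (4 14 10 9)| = 12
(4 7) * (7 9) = (4 9 7) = [0, 1, 2, 3, 9, 5, 6, 4, 8, 7]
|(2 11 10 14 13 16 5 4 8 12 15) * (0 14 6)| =13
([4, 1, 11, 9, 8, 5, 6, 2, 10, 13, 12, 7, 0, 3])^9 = (13)(0 12 10 8 4)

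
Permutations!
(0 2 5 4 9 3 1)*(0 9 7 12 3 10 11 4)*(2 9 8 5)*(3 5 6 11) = (0 9 10 3 1 8 6 11 4 7 12 5) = [9, 8, 2, 1, 7, 0, 11, 12, 6, 10, 3, 4, 5]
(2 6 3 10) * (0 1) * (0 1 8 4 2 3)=[8, 1, 6, 10, 2, 5, 0, 7, 4, 9, 3]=(0 8 4 2 6)(3 10)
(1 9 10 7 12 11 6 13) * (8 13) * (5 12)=(1 9 10 7 5 12 11 6 8 13)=[0, 9, 2, 3, 4, 12, 8, 5, 13, 10, 7, 6, 11, 1]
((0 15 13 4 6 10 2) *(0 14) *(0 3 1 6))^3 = (0 4 13 15)(1 2)(3 10)(6 14)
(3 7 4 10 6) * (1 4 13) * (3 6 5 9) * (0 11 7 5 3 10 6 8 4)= (0 11 7 13 1)(3 5 9 10)(4 6 8)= [11, 0, 2, 5, 6, 9, 8, 13, 4, 10, 3, 7, 12, 1]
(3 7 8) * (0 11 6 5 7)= [11, 1, 2, 0, 4, 7, 5, 8, 3, 9, 10, 6]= (0 11 6 5 7 8 3)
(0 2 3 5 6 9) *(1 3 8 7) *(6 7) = (0 2 8 6 9)(1 3 5 7) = [2, 3, 8, 5, 4, 7, 9, 1, 6, 0]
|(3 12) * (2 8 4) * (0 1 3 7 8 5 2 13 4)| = |(0 1 3 12 7 8)(2 5)(4 13)| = 6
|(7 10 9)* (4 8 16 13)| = 12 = |(4 8 16 13)(7 10 9)|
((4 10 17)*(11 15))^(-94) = (4 17 10)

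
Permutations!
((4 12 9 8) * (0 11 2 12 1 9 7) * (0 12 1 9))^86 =((0 11 2 1)(4 9 8)(7 12))^86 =(12)(0 2)(1 11)(4 8 9)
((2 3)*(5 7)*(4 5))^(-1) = ((2 3)(4 5 7))^(-1) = (2 3)(4 7 5)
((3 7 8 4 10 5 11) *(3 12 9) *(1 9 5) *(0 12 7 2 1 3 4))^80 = (0 5 7)(1 4 3)(2 9 10)(8 12 11)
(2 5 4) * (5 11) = (2 11 5 4) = [0, 1, 11, 3, 2, 4, 6, 7, 8, 9, 10, 5]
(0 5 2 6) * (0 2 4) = [5, 1, 6, 3, 0, 4, 2] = (0 5 4)(2 6)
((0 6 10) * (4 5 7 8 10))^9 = (0 4 7 10 6 5 8)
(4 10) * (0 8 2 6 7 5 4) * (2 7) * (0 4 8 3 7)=(0 3 7 5 8)(2 6)(4 10)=[3, 1, 6, 7, 10, 8, 2, 5, 0, 9, 4]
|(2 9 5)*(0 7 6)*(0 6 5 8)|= |(0 7 5 2 9 8)|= 6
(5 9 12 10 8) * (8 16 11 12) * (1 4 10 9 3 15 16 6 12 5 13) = [0, 4, 2, 15, 10, 3, 12, 7, 13, 8, 6, 5, 9, 1, 14, 16, 11] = (1 4 10 6 12 9 8 13)(3 15 16 11 5)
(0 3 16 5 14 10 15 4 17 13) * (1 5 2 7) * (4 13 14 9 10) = (0 3 16 2 7 1 5 9 10 15 13)(4 17 14) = [3, 5, 7, 16, 17, 9, 6, 1, 8, 10, 15, 11, 12, 0, 4, 13, 2, 14]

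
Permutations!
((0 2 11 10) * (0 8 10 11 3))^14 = (11)(0 3 2)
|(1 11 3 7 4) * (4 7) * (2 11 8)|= |(1 8 2 11 3 4)|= 6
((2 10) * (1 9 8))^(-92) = (10)(1 9 8) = ((1 9 8)(2 10))^(-92)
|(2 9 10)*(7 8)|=6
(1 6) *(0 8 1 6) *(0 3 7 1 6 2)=[8, 3, 0, 7, 4, 5, 2, 1, 6]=(0 8 6 2)(1 3 7)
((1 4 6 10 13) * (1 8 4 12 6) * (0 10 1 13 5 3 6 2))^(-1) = ((0 10 5 3 6 1 12 2)(4 13 8))^(-1) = (0 2 12 1 6 3 5 10)(4 8 13)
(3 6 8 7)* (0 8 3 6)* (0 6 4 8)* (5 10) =(3 6)(4 8 7)(5 10) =[0, 1, 2, 6, 8, 10, 3, 4, 7, 9, 5]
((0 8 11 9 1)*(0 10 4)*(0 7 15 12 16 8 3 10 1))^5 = (0 15 9 7 11 4 8 10 16 3 12)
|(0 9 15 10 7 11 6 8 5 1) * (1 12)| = |(0 9 15 10 7 11 6 8 5 12 1)| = 11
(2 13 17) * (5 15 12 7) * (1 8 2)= (1 8 2 13 17)(5 15 12 7)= [0, 8, 13, 3, 4, 15, 6, 5, 2, 9, 10, 11, 7, 17, 14, 12, 16, 1]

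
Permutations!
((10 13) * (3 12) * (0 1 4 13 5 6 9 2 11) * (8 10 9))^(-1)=(0 11 2 9 13 4 1)(3 12)(5 10 8 6)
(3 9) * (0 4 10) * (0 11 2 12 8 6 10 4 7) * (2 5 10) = [7, 1, 12, 9, 4, 10, 2, 0, 6, 3, 11, 5, 8] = (0 7)(2 12 8 6)(3 9)(5 10 11)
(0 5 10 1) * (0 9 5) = (1 9 5 10) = [0, 9, 2, 3, 4, 10, 6, 7, 8, 5, 1]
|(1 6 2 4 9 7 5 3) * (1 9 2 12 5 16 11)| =|(1 6 12 5 3 9 7 16 11)(2 4)| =18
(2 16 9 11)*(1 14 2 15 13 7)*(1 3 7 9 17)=(1 14 2 16 17)(3 7)(9 11 15 13)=[0, 14, 16, 7, 4, 5, 6, 3, 8, 11, 10, 15, 12, 9, 2, 13, 17, 1]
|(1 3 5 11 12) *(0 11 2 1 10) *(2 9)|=|(0 11 12 10)(1 3 5 9 2)|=20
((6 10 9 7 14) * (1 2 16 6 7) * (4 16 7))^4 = ((1 2 7 14 4 16 6 10 9))^4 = (1 4 9 14 10 7 6 2 16)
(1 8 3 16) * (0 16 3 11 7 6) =[16, 8, 2, 3, 4, 5, 0, 6, 11, 9, 10, 7, 12, 13, 14, 15, 1] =(0 16 1 8 11 7 6)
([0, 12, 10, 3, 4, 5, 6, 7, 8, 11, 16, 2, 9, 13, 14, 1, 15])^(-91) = [0, 10, 12, 3, 4, 5, 6, 7, 8, 15, 9, 1, 16, 13, 14, 2, 11]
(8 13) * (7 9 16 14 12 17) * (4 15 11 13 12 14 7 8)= (4 15 11 13)(7 9 16)(8 12 17)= [0, 1, 2, 3, 15, 5, 6, 9, 12, 16, 10, 13, 17, 4, 14, 11, 7, 8]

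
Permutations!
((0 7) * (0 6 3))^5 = (0 7 6 3) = ((0 7 6 3))^5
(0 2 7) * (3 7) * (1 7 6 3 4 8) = [2, 7, 4, 6, 8, 5, 3, 0, 1] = (0 2 4 8 1 7)(3 6)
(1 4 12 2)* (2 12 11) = (12)(1 4 11 2) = [0, 4, 1, 3, 11, 5, 6, 7, 8, 9, 10, 2, 12]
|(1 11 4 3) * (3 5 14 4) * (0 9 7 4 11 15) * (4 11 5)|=14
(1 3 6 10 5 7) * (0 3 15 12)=(0 3 6 10 5 7 1 15 12)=[3, 15, 2, 6, 4, 7, 10, 1, 8, 9, 5, 11, 0, 13, 14, 12]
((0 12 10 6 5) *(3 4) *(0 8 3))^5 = (0 8 10 4 5 12 3 6)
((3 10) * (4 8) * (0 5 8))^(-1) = (0 4 8 5)(3 10)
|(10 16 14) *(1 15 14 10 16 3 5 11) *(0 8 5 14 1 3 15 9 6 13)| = 13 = |(0 8 5 11 3 14 16 10 15 1 9 6 13)|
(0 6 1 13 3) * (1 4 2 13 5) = (0 6 4 2 13 3)(1 5) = [6, 5, 13, 0, 2, 1, 4, 7, 8, 9, 10, 11, 12, 3]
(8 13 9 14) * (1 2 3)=(1 2 3)(8 13 9 14)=[0, 2, 3, 1, 4, 5, 6, 7, 13, 14, 10, 11, 12, 9, 8]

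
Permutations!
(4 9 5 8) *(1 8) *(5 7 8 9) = [0, 9, 2, 3, 5, 1, 6, 8, 4, 7] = (1 9 7 8 4 5)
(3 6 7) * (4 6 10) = (3 10 4 6 7) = [0, 1, 2, 10, 6, 5, 7, 3, 8, 9, 4]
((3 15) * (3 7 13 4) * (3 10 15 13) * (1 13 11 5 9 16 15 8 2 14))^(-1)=(1 14 2 8 10 4 13)(3 7 15 16 9 5 11)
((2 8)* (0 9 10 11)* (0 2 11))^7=((0 9 10)(2 8 11))^7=(0 9 10)(2 8 11)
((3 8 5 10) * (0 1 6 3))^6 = ((0 1 6 3 8 5 10))^6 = (0 10 5 8 3 6 1)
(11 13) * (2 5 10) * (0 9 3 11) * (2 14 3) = [9, 1, 5, 11, 4, 10, 6, 7, 8, 2, 14, 13, 12, 0, 3] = (0 9 2 5 10 14 3 11 13)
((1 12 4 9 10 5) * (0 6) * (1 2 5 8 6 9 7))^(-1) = ((0 9 10 8 6)(1 12 4 7)(2 5))^(-1) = (0 6 8 10 9)(1 7 4 12)(2 5)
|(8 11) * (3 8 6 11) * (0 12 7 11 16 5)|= 14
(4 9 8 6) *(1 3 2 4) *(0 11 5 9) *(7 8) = (0 11 5 9 7 8 6 1 3 2 4) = [11, 3, 4, 2, 0, 9, 1, 8, 6, 7, 10, 5]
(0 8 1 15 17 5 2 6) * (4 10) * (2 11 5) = (0 8 1 15 17 2 6)(4 10)(5 11) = [8, 15, 6, 3, 10, 11, 0, 7, 1, 9, 4, 5, 12, 13, 14, 17, 16, 2]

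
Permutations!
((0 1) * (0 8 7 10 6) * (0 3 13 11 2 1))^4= (1 6 2 10 11 7 13 8 3)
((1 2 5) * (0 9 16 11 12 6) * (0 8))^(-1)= (0 8 6 12 11 16 9)(1 5 2)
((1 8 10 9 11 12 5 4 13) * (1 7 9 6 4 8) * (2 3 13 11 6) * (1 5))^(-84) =(1 7 5 9 8 6 10 4 2 11 3 12 13)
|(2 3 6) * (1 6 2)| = |(1 6)(2 3)| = 2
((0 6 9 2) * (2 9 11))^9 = ((0 6 11 2))^9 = (0 6 11 2)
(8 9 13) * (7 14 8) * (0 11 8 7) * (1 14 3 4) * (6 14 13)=[11, 13, 2, 4, 1, 5, 14, 3, 9, 6, 10, 8, 12, 0, 7]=(0 11 8 9 6 14 7 3 4 1 13)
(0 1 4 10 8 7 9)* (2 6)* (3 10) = (0 1 4 3 10 8 7 9)(2 6) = [1, 4, 6, 10, 3, 5, 2, 9, 7, 0, 8]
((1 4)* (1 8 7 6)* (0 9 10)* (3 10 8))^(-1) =(0 10 3 4 1 6 7 8 9)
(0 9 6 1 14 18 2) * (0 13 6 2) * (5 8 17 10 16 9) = (0 5 8 17 10 16 9 2 13 6 1 14 18) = [5, 14, 13, 3, 4, 8, 1, 7, 17, 2, 16, 11, 12, 6, 18, 15, 9, 10, 0]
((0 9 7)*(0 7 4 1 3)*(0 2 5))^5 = (0 2 1 9 5 3 4)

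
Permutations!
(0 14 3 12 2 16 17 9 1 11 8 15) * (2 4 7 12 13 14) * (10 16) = (0 2 10 16 17 9 1 11 8 15)(3 13 14)(4 7 12) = [2, 11, 10, 13, 7, 5, 6, 12, 15, 1, 16, 8, 4, 14, 3, 0, 17, 9]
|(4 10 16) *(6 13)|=6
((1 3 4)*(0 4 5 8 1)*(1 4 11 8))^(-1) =((0 11 8 4)(1 3 5))^(-1) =(0 4 8 11)(1 5 3)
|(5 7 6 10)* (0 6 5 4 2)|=|(0 6 10 4 2)(5 7)|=10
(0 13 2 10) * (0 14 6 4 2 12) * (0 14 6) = (0 13 12 14)(2 10 6 4) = [13, 1, 10, 3, 2, 5, 4, 7, 8, 9, 6, 11, 14, 12, 0]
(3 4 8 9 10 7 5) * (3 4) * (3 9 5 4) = (3 9 10 7 4 8 5) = [0, 1, 2, 9, 8, 3, 6, 4, 5, 10, 7]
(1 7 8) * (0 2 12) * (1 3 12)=(0 2 1 7 8 3 12)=[2, 7, 1, 12, 4, 5, 6, 8, 3, 9, 10, 11, 0]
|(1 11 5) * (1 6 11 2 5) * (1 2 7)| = 4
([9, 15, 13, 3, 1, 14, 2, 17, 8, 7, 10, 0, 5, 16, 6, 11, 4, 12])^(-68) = [6, 12, 0, 3, 17, 1, 11, 13, 8, 2, 10, 14, 4, 9, 15, 5, 7, 16]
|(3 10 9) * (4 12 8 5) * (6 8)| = |(3 10 9)(4 12 6 8 5)| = 15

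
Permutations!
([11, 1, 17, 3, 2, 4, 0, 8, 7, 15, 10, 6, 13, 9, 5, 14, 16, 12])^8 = (0 6 11)(2 4 5 14 15 9 13 12 17)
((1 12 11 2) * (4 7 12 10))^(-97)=((1 10 4 7 12 11 2))^(-97)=(1 10 4 7 12 11 2)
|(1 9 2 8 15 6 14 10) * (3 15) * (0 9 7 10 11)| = |(0 9 2 8 3 15 6 14 11)(1 7 10)| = 9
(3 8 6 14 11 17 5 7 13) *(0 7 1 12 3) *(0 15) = (0 7 13 15)(1 12 3 8 6 14 11 17 5) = [7, 12, 2, 8, 4, 1, 14, 13, 6, 9, 10, 17, 3, 15, 11, 0, 16, 5]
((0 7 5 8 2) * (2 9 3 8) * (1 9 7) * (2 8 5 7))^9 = ((0 1 9 3 5 8 2))^9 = (0 9 5 2 1 3 8)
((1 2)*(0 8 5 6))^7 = (0 6 5 8)(1 2)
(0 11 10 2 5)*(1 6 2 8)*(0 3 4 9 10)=(0 11)(1 6 2 5 3 4 9 10 8)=[11, 6, 5, 4, 9, 3, 2, 7, 1, 10, 8, 0]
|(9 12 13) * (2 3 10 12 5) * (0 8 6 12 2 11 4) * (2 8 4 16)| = |(0 4)(2 3 10 8 6 12 13 9 5 11 16)| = 22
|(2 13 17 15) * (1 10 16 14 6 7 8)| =|(1 10 16 14 6 7 8)(2 13 17 15)| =28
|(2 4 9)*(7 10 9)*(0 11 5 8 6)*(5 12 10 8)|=10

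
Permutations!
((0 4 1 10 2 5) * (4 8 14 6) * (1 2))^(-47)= (0 14 4 5 8 6 2)(1 10)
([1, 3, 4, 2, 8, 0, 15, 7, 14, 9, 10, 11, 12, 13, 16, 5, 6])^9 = [15, 5, 1, 0, 3, 6, 14, 7, 2, 9, 10, 11, 12, 13, 4, 16, 8]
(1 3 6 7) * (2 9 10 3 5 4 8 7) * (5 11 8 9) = [0, 11, 5, 6, 9, 4, 2, 1, 7, 10, 3, 8] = (1 11 8 7)(2 5 4 9 10 3 6)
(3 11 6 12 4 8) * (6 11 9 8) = (3 9 8)(4 6 12) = [0, 1, 2, 9, 6, 5, 12, 7, 3, 8, 10, 11, 4]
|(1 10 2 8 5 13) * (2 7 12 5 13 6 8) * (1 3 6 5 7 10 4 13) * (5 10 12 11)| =30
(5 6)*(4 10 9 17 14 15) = (4 10 9 17 14 15)(5 6) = [0, 1, 2, 3, 10, 6, 5, 7, 8, 17, 9, 11, 12, 13, 15, 4, 16, 14]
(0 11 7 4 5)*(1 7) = [11, 7, 2, 3, 5, 0, 6, 4, 8, 9, 10, 1] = (0 11 1 7 4 5)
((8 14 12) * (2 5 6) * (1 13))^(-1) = (1 13)(2 6 5)(8 12 14)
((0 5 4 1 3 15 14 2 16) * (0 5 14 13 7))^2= (0 2 5 1 15 7 14 16 4 3 13)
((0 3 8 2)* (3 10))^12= (0 3 2 10 8)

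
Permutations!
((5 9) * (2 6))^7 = ((2 6)(5 9))^7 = (2 6)(5 9)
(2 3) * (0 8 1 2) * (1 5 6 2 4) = (0 8 5 6 2 3)(1 4) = [8, 4, 3, 0, 1, 6, 2, 7, 5]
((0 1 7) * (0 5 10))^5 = (10)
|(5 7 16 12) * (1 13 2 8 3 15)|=12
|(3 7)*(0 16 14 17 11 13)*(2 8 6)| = |(0 16 14 17 11 13)(2 8 6)(3 7)| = 6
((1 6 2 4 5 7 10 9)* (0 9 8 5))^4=((0 9 1 6 2 4)(5 7 10 8))^4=(10)(0 2 1)(4 6 9)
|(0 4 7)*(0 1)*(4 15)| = |(0 15 4 7 1)| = 5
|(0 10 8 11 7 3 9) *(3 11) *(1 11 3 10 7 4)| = 12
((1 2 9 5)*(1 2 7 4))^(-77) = (1 7 4)(2 9 5)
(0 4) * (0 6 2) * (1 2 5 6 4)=(0 1 2)(5 6)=[1, 2, 0, 3, 4, 6, 5]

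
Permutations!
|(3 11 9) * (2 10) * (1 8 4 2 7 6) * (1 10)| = |(1 8 4 2)(3 11 9)(6 10 7)| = 12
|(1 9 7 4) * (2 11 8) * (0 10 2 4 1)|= 6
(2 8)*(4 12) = (2 8)(4 12) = [0, 1, 8, 3, 12, 5, 6, 7, 2, 9, 10, 11, 4]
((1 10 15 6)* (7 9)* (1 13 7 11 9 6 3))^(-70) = ((1 10 15 3)(6 13 7)(9 11))^(-70) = (1 15)(3 10)(6 7 13)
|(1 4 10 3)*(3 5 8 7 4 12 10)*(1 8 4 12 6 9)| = 21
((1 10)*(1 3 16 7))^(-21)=(1 7 16 3 10)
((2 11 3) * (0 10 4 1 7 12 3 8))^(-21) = (0 8 11 2 3 12 7 1 4 10)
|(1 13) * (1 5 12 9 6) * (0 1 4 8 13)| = 14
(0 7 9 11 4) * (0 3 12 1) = (0 7 9 11 4 3 12 1) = [7, 0, 2, 12, 3, 5, 6, 9, 8, 11, 10, 4, 1]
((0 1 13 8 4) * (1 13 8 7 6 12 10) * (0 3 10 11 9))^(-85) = ((0 13 7 6 12 11 9)(1 8 4 3 10))^(-85) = (0 9 11 12 6 7 13)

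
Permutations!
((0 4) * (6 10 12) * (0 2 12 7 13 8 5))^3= ((0 4 2 12 6 10 7 13 8 5))^3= (0 12 7 5 2 10 8 4 6 13)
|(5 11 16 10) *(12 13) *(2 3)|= |(2 3)(5 11 16 10)(12 13)|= 4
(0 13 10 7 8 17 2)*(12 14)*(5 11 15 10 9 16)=[13, 1, 0, 3, 4, 11, 6, 8, 17, 16, 7, 15, 14, 9, 12, 10, 5, 2]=(0 13 9 16 5 11 15 10 7 8 17 2)(12 14)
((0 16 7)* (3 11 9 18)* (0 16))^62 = ((3 11 9 18)(7 16))^62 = (3 9)(11 18)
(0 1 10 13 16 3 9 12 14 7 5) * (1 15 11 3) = (0 15 11 3 9 12 14 7 5)(1 10 13 16) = [15, 10, 2, 9, 4, 0, 6, 5, 8, 12, 13, 3, 14, 16, 7, 11, 1]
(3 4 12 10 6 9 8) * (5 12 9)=(3 4 9 8)(5 12 10 6)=[0, 1, 2, 4, 9, 12, 5, 7, 3, 8, 6, 11, 10]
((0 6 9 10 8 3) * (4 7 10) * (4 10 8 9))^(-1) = (0 3 8 7 4 6)(9 10) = ((0 6 4 7 8 3)(9 10))^(-1)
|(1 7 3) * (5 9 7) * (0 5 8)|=7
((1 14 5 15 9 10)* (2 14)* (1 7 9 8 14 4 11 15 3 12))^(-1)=(1 12 3 5 14 8 15 11 4 2)(7 10 9)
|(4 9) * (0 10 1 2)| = 4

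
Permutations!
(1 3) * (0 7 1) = (0 7 1 3) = [7, 3, 2, 0, 4, 5, 6, 1]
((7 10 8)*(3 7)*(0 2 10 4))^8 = (0 2 10 8 3 7 4)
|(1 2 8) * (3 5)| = 6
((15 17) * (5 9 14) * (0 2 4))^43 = ((0 2 4)(5 9 14)(15 17))^43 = (0 2 4)(5 9 14)(15 17)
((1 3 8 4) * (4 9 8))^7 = (1 3 4)(8 9)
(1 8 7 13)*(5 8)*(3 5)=[0, 3, 2, 5, 4, 8, 6, 13, 7, 9, 10, 11, 12, 1]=(1 3 5 8 7 13)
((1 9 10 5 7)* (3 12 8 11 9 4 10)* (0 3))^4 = (0 11 12)(1 7 5 10 4)(3 9 8)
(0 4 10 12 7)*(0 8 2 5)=(0 4 10 12 7 8 2 5)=[4, 1, 5, 3, 10, 0, 6, 8, 2, 9, 12, 11, 7]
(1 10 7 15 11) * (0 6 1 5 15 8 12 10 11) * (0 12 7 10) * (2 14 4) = [6, 11, 14, 3, 2, 15, 1, 8, 7, 9, 10, 5, 0, 13, 4, 12] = (0 6 1 11 5 15 12)(2 14 4)(7 8)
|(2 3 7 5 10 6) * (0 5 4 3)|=|(0 5 10 6 2)(3 7 4)|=15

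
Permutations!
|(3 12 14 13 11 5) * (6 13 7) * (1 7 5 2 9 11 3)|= |(1 7 6 13 3 12 14 5)(2 9 11)|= 24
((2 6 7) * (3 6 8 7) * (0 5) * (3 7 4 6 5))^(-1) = (0 5 3)(2 7 6 4 8)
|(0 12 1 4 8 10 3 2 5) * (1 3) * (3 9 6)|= 28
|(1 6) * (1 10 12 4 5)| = |(1 6 10 12 4 5)| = 6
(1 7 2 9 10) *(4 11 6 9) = (1 7 2 4 11 6 9 10) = [0, 7, 4, 3, 11, 5, 9, 2, 8, 10, 1, 6]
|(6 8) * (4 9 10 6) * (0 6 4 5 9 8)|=|(0 6)(4 8 5 9 10)|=10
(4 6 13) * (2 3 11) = (2 3 11)(4 6 13) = [0, 1, 3, 11, 6, 5, 13, 7, 8, 9, 10, 2, 12, 4]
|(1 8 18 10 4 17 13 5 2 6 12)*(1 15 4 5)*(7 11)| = 12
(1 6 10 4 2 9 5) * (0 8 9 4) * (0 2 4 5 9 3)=(0 8 3)(1 6 10 2 5)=[8, 6, 5, 0, 4, 1, 10, 7, 3, 9, 2]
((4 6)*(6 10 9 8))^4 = (4 6 8 9 10)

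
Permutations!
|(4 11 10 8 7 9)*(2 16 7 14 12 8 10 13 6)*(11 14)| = |(2 16 7 9 4 14 12 8 11 13 6)| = 11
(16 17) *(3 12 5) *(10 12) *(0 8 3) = (0 8 3 10 12 5)(16 17) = [8, 1, 2, 10, 4, 0, 6, 7, 3, 9, 12, 11, 5, 13, 14, 15, 17, 16]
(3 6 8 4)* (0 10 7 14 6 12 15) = (0 10 7 14 6 8 4 3 12 15) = [10, 1, 2, 12, 3, 5, 8, 14, 4, 9, 7, 11, 15, 13, 6, 0]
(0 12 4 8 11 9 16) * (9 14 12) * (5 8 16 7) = [9, 1, 2, 3, 16, 8, 6, 5, 11, 7, 10, 14, 4, 13, 12, 15, 0] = (0 9 7 5 8 11 14 12 4 16)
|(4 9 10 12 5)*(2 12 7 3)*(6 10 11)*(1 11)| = |(1 11 6 10 7 3 2 12 5 4 9)| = 11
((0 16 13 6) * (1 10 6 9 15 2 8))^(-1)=(0 6 10 1 8 2 15 9 13 16)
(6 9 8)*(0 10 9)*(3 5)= (0 10 9 8 6)(3 5)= [10, 1, 2, 5, 4, 3, 0, 7, 6, 8, 9]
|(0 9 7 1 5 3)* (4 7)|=7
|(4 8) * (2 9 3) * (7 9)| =4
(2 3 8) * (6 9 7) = [0, 1, 3, 8, 4, 5, 9, 6, 2, 7] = (2 3 8)(6 9 7)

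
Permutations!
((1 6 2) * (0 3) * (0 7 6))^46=((0 3 7 6 2 1))^46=(0 2 7)(1 6 3)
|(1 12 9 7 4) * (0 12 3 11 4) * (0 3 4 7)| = |(0 12 9)(1 4)(3 11 7)| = 6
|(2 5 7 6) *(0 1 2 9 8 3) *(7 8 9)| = 6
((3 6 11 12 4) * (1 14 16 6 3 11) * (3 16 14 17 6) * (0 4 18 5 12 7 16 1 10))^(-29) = ((0 4 11 7 16 3 1 17 6 10)(5 12 18))^(-29) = (0 4 11 7 16 3 1 17 6 10)(5 12 18)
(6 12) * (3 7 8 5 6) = (3 7 8 5 6 12) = [0, 1, 2, 7, 4, 6, 12, 8, 5, 9, 10, 11, 3]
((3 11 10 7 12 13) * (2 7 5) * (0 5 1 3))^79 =((0 5 2 7 12 13)(1 3 11 10))^79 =(0 5 2 7 12 13)(1 10 11 3)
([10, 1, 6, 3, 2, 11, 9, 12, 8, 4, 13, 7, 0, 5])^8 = (0 10 13 5 11 7 12)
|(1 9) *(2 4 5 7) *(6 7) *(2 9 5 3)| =|(1 5 6 7 9)(2 4 3)| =15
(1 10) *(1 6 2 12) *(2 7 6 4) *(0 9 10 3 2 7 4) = (0 9 10)(1 3 2 12)(4 7 6) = [9, 3, 12, 2, 7, 5, 4, 6, 8, 10, 0, 11, 1]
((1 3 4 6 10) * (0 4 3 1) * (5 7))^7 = ((0 4 6 10)(5 7))^7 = (0 10 6 4)(5 7)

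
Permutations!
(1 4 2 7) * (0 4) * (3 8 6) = (0 4 2 7 1)(3 8 6) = [4, 0, 7, 8, 2, 5, 3, 1, 6]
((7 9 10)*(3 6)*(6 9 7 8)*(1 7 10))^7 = ((1 7 10 8 6 3 9))^7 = (10)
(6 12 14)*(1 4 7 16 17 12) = [0, 4, 2, 3, 7, 5, 1, 16, 8, 9, 10, 11, 14, 13, 6, 15, 17, 12] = (1 4 7 16 17 12 14 6)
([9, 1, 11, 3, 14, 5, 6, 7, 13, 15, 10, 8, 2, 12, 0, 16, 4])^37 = [9, 1, 8, 3, 14, 5, 6, 7, 12, 15, 10, 13, 11, 2, 0, 16, 4]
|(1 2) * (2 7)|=|(1 7 2)|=3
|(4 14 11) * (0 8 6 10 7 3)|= |(0 8 6 10 7 3)(4 14 11)|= 6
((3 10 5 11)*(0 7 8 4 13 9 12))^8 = ((0 7 8 4 13 9 12)(3 10 5 11))^8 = (0 7 8 4 13 9 12)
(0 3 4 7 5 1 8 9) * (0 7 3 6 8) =[6, 0, 2, 4, 3, 1, 8, 5, 9, 7] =(0 6 8 9 7 5 1)(3 4)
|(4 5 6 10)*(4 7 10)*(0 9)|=|(0 9)(4 5 6)(7 10)|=6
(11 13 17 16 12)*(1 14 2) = (1 14 2)(11 13 17 16 12) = [0, 14, 1, 3, 4, 5, 6, 7, 8, 9, 10, 13, 11, 17, 2, 15, 12, 16]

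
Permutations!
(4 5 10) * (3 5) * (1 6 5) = (1 6 5 10 4 3) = [0, 6, 2, 1, 3, 10, 5, 7, 8, 9, 4]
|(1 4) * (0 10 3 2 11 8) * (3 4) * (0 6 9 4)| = 8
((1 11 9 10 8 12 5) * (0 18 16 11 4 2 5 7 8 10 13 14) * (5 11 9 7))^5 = (0 14 13 9 16 18)(1 8 2 5 7 4 12 11)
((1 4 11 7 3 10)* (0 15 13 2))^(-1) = ((0 15 13 2)(1 4 11 7 3 10))^(-1) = (0 2 13 15)(1 10 3 7 11 4)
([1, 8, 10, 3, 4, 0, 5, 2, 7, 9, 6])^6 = [6, 5, 8, 3, 4, 10, 2, 1, 0, 9, 7]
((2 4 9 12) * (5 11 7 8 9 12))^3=((2 4 12)(5 11 7 8 9))^3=(12)(5 8 11 9 7)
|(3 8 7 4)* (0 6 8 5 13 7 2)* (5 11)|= 12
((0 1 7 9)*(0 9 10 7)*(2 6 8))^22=(10)(2 6 8)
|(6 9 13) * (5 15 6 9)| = |(5 15 6)(9 13)| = 6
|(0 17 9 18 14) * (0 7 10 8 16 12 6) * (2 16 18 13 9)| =|(0 17 2 16 12 6)(7 10 8 18 14)(9 13)| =30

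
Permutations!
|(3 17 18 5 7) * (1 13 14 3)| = 8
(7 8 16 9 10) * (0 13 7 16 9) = [13, 1, 2, 3, 4, 5, 6, 8, 9, 10, 16, 11, 12, 7, 14, 15, 0] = (0 13 7 8 9 10 16)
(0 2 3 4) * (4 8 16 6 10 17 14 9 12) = (0 2 3 8 16 6 10 17 14 9 12 4) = [2, 1, 3, 8, 0, 5, 10, 7, 16, 12, 17, 11, 4, 13, 9, 15, 6, 14]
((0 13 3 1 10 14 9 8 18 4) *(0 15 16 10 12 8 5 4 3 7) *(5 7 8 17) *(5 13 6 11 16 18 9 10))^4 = (0 5 3 13)(1 8 6 4)(7 16 18 17)(9 11 15 12) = ((0 6 11 16 5 4 15 18 3 1 12 17 13 8 9 7)(10 14))^4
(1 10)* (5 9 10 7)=(1 7 5 9 10)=[0, 7, 2, 3, 4, 9, 6, 5, 8, 10, 1]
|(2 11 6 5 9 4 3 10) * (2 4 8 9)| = |(2 11 6 5)(3 10 4)(8 9)| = 12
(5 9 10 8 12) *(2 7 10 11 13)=(2 7 10 8 12 5 9 11 13)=[0, 1, 7, 3, 4, 9, 6, 10, 12, 11, 8, 13, 5, 2]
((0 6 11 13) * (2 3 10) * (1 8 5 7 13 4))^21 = ((0 6 11 4 1 8 5 7 13)(2 3 10))^21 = (0 4 5)(1 7 6)(8 13 11)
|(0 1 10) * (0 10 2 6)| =4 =|(10)(0 1 2 6)|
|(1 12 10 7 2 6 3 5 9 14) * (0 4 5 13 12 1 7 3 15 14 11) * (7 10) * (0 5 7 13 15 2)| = 12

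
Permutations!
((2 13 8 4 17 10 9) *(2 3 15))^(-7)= (2 8 17 9 15 13 4 10 3)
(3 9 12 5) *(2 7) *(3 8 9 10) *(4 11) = (2 7)(3 10)(4 11)(5 8 9 12) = [0, 1, 7, 10, 11, 8, 6, 2, 9, 12, 3, 4, 5]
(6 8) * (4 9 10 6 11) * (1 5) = (1 5)(4 9 10 6 8 11) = [0, 5, 2, 3, 9, 1, 8, 7, 11, 10, 6, 4]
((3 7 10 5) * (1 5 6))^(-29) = ((1 5 3 7 10 6))^(-29) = (1 5 3 7 10 6)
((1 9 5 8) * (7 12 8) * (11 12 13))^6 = ((1 9 5 7 13 11 12 8))^6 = (1 12 13 5)(7 9 8 11)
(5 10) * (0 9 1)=(0 9 1)(5 10)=[9, 0, 2, 3, 4, 10, 6, 7, 8, 1, 5]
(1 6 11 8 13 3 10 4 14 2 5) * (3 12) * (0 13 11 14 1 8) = [13, 6, 5, 10, 1, 8, 14, 7, 11, 9, 4, 0, 3, 12, 2] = (0 13 12 3 10 4 1 6 14 2 5 8 11)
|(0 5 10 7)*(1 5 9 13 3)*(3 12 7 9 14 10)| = |(0 14 10 9 13 12 7)(1 5 3)| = 21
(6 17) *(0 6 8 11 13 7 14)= (0 6 17 8 11 13 7 14)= [6, 1, 2, 3, 4, 5, 17, 14, 11, 9, 10, 13, 12, 7, 0, 15, 16, 8]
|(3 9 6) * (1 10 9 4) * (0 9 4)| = |(0 9 6 3)(1 10 4)| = 12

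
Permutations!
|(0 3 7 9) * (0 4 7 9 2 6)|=7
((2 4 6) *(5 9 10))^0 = ((2 4 6)(5 9 10))^0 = (10)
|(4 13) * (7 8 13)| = |(4 7 8 13)| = 4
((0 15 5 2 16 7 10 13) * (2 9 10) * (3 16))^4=(16)(0 10 5)(9 15 13)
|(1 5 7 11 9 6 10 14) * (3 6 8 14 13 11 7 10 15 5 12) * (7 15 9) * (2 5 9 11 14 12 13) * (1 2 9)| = 14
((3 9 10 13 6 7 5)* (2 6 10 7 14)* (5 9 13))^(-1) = (2 14 6)(3 5 10 13)(7 9)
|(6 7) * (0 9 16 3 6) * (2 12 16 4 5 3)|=21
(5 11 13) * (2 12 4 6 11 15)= (2 12 4 6 11 13 5 15)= [0, 1, 12, 3, 6, 15, 11, 7, 8, 9, 10, 13, 4, 5, 14, 2]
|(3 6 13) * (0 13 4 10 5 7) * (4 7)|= |(0 13 3 6 7)(4 10 5)|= 15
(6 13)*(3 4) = (3 4)(6 13) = [0, 1, 2, 4, 3, 5, 13, 7, 8, 9, 10, 11, 12, 6]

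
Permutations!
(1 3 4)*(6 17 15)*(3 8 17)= (1 8 17 15 6 3 4)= [0, 8, 2, 4, 1, 5, 3, 7, 17, 9, 10, 11, 12, 13, 14, 6, 16, 15]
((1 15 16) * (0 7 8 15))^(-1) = (0 1 16 15 8 7)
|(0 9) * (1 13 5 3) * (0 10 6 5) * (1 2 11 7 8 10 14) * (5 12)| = |(0 9 14 1 13)(2 11 7 8 10 6 12 5 3)| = 45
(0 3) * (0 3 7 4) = (0 7 4) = [7, 1, 2, 3, 0, 5, 6, 4]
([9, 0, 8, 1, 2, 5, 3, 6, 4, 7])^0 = (9)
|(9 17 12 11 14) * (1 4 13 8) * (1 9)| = 9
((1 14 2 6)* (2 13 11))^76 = ((1 14 13 11 2 6))^76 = (1 2 13)(6 11 14)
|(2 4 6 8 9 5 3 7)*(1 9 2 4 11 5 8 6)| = 9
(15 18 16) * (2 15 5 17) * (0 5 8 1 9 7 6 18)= (0 5 17 2 15)(1 9 7 6 18 16 8)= [5, 9, 15, 3, 4, 17, 18, 6, 1, 7, 10, 11, 12, 13, 14, 0, 8, 2, 16]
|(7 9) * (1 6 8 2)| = |(1 6 8 2)(7 9)| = 4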